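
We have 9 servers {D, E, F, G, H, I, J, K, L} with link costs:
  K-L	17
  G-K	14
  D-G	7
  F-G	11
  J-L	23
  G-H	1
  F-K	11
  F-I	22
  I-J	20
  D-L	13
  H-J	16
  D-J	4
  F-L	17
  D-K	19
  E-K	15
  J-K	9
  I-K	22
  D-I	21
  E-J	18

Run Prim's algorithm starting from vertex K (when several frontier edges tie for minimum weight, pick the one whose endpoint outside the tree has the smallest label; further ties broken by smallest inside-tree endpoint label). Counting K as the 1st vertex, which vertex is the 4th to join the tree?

G

Prim's algorithm from K:
Step 1: cheapest edge leaving the tree is J-K (9); add J.
Step 2: cheapest edge leaving the tree is D-J (4); add D.
Step 3: cheapest edge leaving the tree is D-G (7); add G.
Step 4: cheapest edge leaving the tree is G-H (1); add H.
Step 5: cheapest edge leaving the tree is F-G (11); add F.
Step 6: cheapest edge leaving the tree is D-L (13); add L.
Step 7: cheapest edge leaving the tree is E-K (15); add E.
Step 8: cheapest edge leaving the tree is I-J (20); add I.
Vertex order: K, J, D, G, H, F, L, E, I. The 4th vertex is G.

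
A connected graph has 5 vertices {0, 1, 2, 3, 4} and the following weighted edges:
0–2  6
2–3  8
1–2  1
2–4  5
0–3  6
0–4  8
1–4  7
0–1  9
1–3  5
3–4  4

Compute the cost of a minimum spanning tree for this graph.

16

Kruskal's algorithm — process edges by increasing weight (ties by edge label):
1–2 (1): add. Components now {0} {1,2} {3} {4}
3–4 (4): add. Components now {0} {1,2} {3,4}
1–3 (5): add. Components now {0} {1,2,3,4}
2–4 (5): skip — 2 and 4 already connected.
0–2 (6): add. Components now {0,1,2,3,4}
MST edges: 1–2, 3–4, 1–3, 0–2; total weight 1+4+5+6 = 16.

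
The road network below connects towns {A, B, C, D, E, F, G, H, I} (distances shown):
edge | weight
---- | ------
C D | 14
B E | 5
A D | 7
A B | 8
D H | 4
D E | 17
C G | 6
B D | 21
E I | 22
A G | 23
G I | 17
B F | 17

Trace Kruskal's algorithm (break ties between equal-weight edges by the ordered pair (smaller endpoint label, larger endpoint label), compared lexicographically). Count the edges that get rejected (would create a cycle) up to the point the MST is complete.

1

Sort edges by weight, then run Kruskal:
D H (4): add — endpoints in different components.
B E (5): add — endpoints in different components.
C G (6): add — endpoints in different components.
A D (7): add — endpoints in different components.
A B (8): add — endpoints in different components.
C D (14): add — endpoints in different components.
B F (17): add — endpoints in different components.
D E (17): skip — D and E already connected.
G I (17): add — endpoints in different components.
Edges rejected before the tree was complete: 1.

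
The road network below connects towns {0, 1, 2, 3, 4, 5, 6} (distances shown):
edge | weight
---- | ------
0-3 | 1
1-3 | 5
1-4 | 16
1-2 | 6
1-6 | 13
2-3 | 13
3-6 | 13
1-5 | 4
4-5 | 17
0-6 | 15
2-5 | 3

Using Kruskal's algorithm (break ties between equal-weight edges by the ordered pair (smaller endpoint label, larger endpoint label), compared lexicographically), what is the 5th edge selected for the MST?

Kruskal: consider edges lightest-first.
0-3 (1): add. Components now {0,3} {1} {2} {4} {5} {6}
2-5 (3): add. Components now {0,3} {1} {2,5} {4} {6}
1-5 (4): add. Components now {0,3} {1,2,5} {4} {6}
1-3 (5): add. Components now {0,1,2,3,5} {4} {6}
1-2 (6): skip — 1 and 2 already connected.
1-6 (13): add. Components now {0,1,2,3,5,6} {4}
2-3 (13): skip — 2 and 3 already connected.
3-6 (13): skip — 3 and 6 already connected.
0-6 (15): skip — 0 and 6 already connected.
1-4 (16): add. Components now {0,1,2,3,4,5,6}
The 5th edge added is 1-6.

1-6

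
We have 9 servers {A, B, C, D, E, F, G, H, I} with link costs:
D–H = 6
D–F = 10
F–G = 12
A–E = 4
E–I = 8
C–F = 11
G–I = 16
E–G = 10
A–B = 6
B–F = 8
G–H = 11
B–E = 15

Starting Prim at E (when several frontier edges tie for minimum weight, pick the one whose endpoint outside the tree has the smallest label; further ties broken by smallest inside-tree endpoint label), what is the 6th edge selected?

D-H

Prim, starting at E.
Step 1: frontier [A–E 4, E–I 8, E–G 10, B–E 15] → take A–E (4); add A.
Step 2: frontier [A–B 6, E–I 8, E–G 10, B–E 15] → take A–B (6); add B.
Step 3: frontier [B–F 8, E–I 8, E–G 10] → take B–F (8); add F.
Step 4: frontier [E–I 8, E–G 10, D–F 10, C–F 11, F–G 12] → take E–I (8); add I.
Step 5: frontier [E–G 10, D–F 10, C–F 11, F–G 12, G–I 16] → take D–F (10); add D.
Step 6: frontier [D–H 6, E–G 10, C–F 11, F–G 12, G–I 16] → take D–H (6); add H.
Step 7: frontier [E–G 10, C–F 11, F–G 12, G–H 11, G–I 16] → take E–G (10); add G.
Step 8: frontier [C–F 11] → take C–F (11); add C.
The 6th edge added is D–H.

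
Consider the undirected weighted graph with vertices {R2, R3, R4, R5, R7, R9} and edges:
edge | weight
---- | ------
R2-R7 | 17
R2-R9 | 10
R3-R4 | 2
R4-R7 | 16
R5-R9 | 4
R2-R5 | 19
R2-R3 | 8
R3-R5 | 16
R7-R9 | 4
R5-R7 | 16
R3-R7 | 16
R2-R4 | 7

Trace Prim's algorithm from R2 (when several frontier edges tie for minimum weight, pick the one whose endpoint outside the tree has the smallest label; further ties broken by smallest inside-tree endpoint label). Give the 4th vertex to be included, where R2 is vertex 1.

R9

Grow the tree from R2 using Prim:
Step 1: frontier [R2-R4 7, R2-R3 8, R2-R9 10, R2-R7 17, R2-R5 19] → take R2-R4 (7); add R4.
Step 2: frontier [R2-R3 8, R2-R9 10, R2-R7 17, R2-R5 19, R3-R4 2, R4-R7 16] → take R3-R4 (2); add R3.
Step 3: frontier [R2-R9 10, R2-R7 17, R2-R5 19, R3-R5 16, R3-R7 16, R4-R7 16] → take R2-R9 (10); add R9.
Step 4: frontier [R2-R7 17, R2-R5 19, R3-R5 16, R3-R7 16, R4-R7 16, R5-R9 4, R7-R9 4] → take R5-R9 (4); add R5.
Step 5: frontier [R2-R7 17, R3-R7 16, R4-R7 16, R5-R7 16, R7-R9 4] → take R7-R9 (4); add R7.
Vertex order: R2, R4, R3, R9, R5, R7. The 4th vertex is R9.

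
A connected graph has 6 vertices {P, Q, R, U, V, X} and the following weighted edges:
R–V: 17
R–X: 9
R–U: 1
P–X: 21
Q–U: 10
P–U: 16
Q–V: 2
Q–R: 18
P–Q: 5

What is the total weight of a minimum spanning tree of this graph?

27

Prim's algorithm from V:
Step 1: frontier [Q–V 2, R–V 17] → take Q–V (2); add Q.
Step 2: frontier [P–Q 5, Q–U 10, Q–R 18, R–V 17] → take P–Q (5); add P.
Step 3: frontier [P–U 16, P–X 21, Q–U 10, Q–R 18, R–V 17] → take Q–U (10); add U.
Step 4: frontier [P–X 21, Q–R 18, R–U 1, R–V 17] → take R–U (1); add R.
Step 5: frontier [P–X 21, R–X 9] → take R–X (9); add X.
MST edges: Q–V, P–Q, Q–U, R–U, R–X; total weight 2+5+10+1+9 = 27.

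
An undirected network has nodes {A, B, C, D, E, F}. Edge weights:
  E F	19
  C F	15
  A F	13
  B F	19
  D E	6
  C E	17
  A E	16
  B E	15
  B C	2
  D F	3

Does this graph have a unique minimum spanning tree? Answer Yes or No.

Kruskal's algorithm — process edges by increasing weight (ties by edge label):
B C (2): add — endpoints in different components.
D F (3): add — endpoints in different components.
D E (6): add — endpoints in different components.
A F (13): add — endpoints in different components.
B E (15): add — endpoints in different components.
Non-tree edge C F has weight 15, equal to the heaviest edge on its tree cycle — swapping gives another MST of the same weight. Not unique.

No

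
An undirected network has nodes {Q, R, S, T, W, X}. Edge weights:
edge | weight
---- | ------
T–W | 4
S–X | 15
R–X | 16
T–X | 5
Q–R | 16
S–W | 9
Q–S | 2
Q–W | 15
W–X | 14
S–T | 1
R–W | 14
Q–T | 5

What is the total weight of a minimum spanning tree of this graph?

Grow the tree from W using Prim:
Step 1: cheapest edge leaving the tree is T–W (4); add T.
Step 2: cheapest edge leaving the tree is S–T (1); add S.
Step 3: cheapest edge leaving the tree is Q–S (2); add Q.
Step 4: cheapest edge leaving the tree is T–X (5); add X.
Step 5: cheapest edge leaving the tree is R–W (14); add R.
MST edges: T–W, S–T, Q–S, T–X, R–W; total weight 4+1+2+5+14 = 26.

26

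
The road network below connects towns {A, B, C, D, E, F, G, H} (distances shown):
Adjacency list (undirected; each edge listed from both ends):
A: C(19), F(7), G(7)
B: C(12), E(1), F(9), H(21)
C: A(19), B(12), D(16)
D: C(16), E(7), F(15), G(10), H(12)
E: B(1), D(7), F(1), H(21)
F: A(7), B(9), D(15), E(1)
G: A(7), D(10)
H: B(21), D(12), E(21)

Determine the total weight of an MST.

Sort edges by weight, then run Kruskal:
B-E (1): add — endpoints in different components.
E-F (1): add — endpoints in different components.
A-F (7): add — endpoints in different components.
A-G (7): add — endpoints in different components.
D-E (7): add — endpoints in different components.
B-F (9): skip — B and F already connected.
D-G (10): skip — D and G already connected.
B-C (12): add — endpoints in different components.
D-H (12): add — endpoints in different components.
MST edges: B-E, E-F, A-F, A-G, D-E, B-C, D-H; total weight 1+1+7+7+7+12+12 = 47.

47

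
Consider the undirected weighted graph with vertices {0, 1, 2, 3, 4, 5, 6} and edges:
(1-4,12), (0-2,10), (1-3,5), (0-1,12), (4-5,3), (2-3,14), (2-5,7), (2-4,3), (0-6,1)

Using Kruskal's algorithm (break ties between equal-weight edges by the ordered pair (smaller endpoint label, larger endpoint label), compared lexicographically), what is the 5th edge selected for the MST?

Kruskal: consider edges lightest-first.
0-6 (1): add. Components now {0,6} {1} {2} {3} {4} {5}
2-4 (3): add. Components now {0,6} {1} {2,4} {3} {5}
4-5 (3): add. Components now {0,6} {1} {2,4,5} {3}
1-3 (5): add. Components now {0,6} {1,3} {2,4,5}
2-5 (7): skip — 2 and 5 already connected.
0-2 (10): add. Components now {0,2,4,5,6} {1,3}
0-1 (12): add. Components now {0,1,2,3,4,5,6}
The 5th edge added is 0-2.

0-2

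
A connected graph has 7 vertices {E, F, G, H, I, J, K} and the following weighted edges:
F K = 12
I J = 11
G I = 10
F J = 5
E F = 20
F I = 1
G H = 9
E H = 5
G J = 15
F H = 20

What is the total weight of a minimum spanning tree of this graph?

Sort edges by weight, then run Kruskal:
F I (1): add — endpoints in different components.
E H (5): add — endpoints in different components.
F J (5): add — endpoints in different components.
G H (9): add — endpoints in different components.
G I (10): add — endpoints in different components.
I J (11): skip — I and J already connected.
F K (12): add — endpoints in different components.
MST edges: F I, E H, F J, G H, G I, F K; total weight 1+5+5+9+10+12 = 42.

42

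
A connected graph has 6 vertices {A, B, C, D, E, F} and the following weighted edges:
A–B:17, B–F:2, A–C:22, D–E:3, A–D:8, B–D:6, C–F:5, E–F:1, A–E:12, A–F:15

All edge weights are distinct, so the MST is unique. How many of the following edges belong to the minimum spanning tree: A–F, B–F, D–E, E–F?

3

Kruskal: consider edges lightest-first.
E–F (1): add — endpoints in different components.
B–F (2): add — endpoints in different components.
D–E (3): add — endpoints in different components.
C–F (5): add — endpoints in different components.
B–D (6): skip — B and D already connected.
A–D (8): add — endpoints in different components.
MST edge set: {E–F, B–F, D–E, C–F, A–D}.
Of the listed edges, {B–F, D–E, E–F} are in the MST → 3.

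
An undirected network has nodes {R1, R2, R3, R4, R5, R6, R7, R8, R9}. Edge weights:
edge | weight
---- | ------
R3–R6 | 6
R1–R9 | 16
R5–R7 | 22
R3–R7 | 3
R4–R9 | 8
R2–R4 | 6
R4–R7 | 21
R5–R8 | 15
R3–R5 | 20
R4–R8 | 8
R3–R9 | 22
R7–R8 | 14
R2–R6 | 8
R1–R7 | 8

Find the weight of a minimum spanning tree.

62

Kruskal: consider edges lightest-first.
R3–R7 (3): add — endpoints in different components.
R2–R4 (6): add — endpoints in different components.
R3–R6 (6): add — endpoints in different components.
R1–R7 (8): add — endpoints in different components.
R2–R6 (8): add — endpoints in different components.
R4–R8 (8): add — endpoints in different components.
R4–R9 (8): add — endpoints in different components.
R7–R8 (14): skip — R7 and R8 already connected.
R5–R8 (15): add — endpoints in different components.
MST edges: R3–R7, R2–R4, R3–R6, R1–R7, R2–R6, R4–R8, R4–R9, R5–R8; total weight 3+6+6+8+8+8+8+15 = 62.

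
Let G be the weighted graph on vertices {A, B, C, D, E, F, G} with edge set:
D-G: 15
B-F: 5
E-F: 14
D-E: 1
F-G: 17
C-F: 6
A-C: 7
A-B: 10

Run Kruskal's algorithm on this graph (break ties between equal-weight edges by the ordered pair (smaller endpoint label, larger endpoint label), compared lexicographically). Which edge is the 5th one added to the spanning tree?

Sort edges by weight, then run Kruskal:
D-E (1): add — endpoints in different components.
B-F (5): add — endpoints in different components.
C-F (6): add — endpoints in different components.
A-C (7): add — endpoints in different components.
A-B (10): skip — A and B already connected.
E-F (14): add — endpoints in different components.
D-G (15): add — endpoints in different components.
The 5th edge added is E-F.

E-F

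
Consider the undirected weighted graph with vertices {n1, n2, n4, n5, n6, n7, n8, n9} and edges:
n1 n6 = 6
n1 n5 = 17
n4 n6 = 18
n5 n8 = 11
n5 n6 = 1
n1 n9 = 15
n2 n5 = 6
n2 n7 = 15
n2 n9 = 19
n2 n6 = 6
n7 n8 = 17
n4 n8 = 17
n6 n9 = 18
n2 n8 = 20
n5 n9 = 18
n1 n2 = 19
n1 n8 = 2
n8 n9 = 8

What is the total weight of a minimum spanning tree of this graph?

Kruskal: consider edges lightest-first.
n5 n6 (1): add — endpoints in different components.
n1 n8 (2): add — endpoints in different components.
n1 n6 (6): add — endpoints in different components.
n2 n5 (6): add — endpoints in different components.
n2 n6 (6): skip — n6 and n2 already connected.
n8 n9 (8): add — endpoints in different components.
n5 n8 (11): skip — n8 and n5 already connected.
n1 n9 (15): skip — n1 and n9 already connected.
n2 n7 (15): add — endpoints in different components.
n1 n5 (17): skip — n1 and n5 already connected.
n4 n8 (17): add — endpoints in different components.
MST edges: n5 n6, n1 n8, n1 n6, n2 n5, n8 n9, n2 n7, n4 n8; total weight 1+2+6+6+8+15+17 = 55.

55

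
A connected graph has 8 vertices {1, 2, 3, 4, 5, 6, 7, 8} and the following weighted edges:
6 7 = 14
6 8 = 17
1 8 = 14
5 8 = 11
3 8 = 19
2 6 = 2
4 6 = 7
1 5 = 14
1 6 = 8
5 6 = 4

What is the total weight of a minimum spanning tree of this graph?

65

Kruskal's algorithm — process edges by increasing weight (ties by edge label):
2 6 (2): add — endpoints in different components.
5 6 (4): add — endpoints in different components.
4 6 (7): add — endpoints in different components.
1 6 (8): add — endpoints in different components.
5 8 (11): add — endpoints in different components.
1 5 (14): skip — 1 and 5 already connected.
1 8 (14): skip — 1 and 8 already connected.
6 7 (14): add — endpoints in different components.
6 8 (17): skip — 6 and 8 already connected.
3 8 (19): add — endpoints in different components.
MST edges: 2 6, 5 6, 4 6, 1 6, 5 8, 6 7, 3 8; total weight 2+4+7+8+11+14+19 = 65.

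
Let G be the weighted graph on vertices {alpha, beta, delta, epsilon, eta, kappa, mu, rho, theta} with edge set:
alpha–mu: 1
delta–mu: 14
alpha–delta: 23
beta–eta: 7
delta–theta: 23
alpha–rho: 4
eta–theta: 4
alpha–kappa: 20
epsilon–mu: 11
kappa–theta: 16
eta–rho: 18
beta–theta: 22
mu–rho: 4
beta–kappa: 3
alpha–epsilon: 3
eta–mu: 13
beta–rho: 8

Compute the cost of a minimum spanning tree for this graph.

44

Kruskal's algorithm — process edges by increasing weight (ties by edge label):
alpha–mu (1): add — endpoints in different components.
alpha–epsilon (3): add — endpoints in different components.
beta–kappa (3): add — endpoints in different components.
alpha–rho (4): add — endpoints in different components.
eta–theta (4): add — endpoints in different components.
mu–rho (4): skip — rho and mu already connected.
beta–eta (7): add — endpoints in different components.
beta–rho (8): add — endpoints in different components.
epsilon–mu (11): skip — epsilon and mu already connected.
eta–mu (13): skip — eta and mu already connected.
delta–mu (14): add — endpoints in different components.
MST edges: alpha–mu, alpha–epsilon, beta–kappa, alpha–rho, eta–theta, beta–eta, beta–rho, delta–mu; total weight 1+3+3+4+4+7+8+14 = 44.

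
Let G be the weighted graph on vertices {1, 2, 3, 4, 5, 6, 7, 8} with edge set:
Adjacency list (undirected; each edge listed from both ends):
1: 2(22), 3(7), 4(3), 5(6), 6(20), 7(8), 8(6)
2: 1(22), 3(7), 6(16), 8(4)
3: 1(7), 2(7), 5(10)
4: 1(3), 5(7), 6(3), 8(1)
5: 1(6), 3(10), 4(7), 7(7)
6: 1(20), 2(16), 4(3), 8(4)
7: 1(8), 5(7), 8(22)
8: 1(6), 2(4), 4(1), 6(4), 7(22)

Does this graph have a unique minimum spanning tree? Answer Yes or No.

No

Kruskal: consider edges lightest-first.
4 8 (1): add — endpoints in different components.
1 4 (3): add — endpoints in different components.
4 6 (3): add — endpoints in different components.
2 8 (4): add — endpoints in different components.
6 8 (4): skip — 6 and 8 already connected.
1 5 (6): add — endpoints in different components.
1 8 (6): skip — 1 and 8 already connected.
1 3 (7): add — endpoints in different components.
2 3 (7): skip — 2 and 3 already connected.
4 5 (7): skip — 4 and 5 already connected.
5 7 (7): add — endpoints in different components.
Non-tree edge 2 3 has weight 7, equal to the heaviest edge on its tree cycle — swapping gives another MST of the same weight. Not unique.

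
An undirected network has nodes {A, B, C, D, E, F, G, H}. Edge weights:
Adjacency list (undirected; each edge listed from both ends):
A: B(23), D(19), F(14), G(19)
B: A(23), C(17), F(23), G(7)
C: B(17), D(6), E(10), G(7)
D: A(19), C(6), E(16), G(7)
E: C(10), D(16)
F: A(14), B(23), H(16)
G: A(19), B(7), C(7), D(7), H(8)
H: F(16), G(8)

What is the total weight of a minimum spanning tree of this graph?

Prim's algorithm from H:
Step 1: frontier [G–H 8, F–H 16] → take G–H (8); add G.
Step 2: frontier [B–G 7, C–G 7, D–G 7, A–G 19, F–H 16] → take B–G (7); add B.
Step 3: frontier [B–C 17, A–B 23, B–F 23, C–G 7, D–G 7, A–G 19, F–H 16] → take C–G (7); add C.
Step 4: frontier [A–B 23, B–F 23, C–D 6, C–E 10, D–G 7, A–G 19, F–H 16] → take C–D (6); add D.
Step 5: frontier [A–B 23, B–F 23, C–E 10, D–E 16, A–D 19, A–G 19, F–H 16] → take C–E (10); add E.
Step 6: frontier [A–B 23, B–F 23, A–D 19, A–G 19, F–H 16] → take F–H (16); add F.
Step 7: frontier [A–B 23, A–D 19, A–F 14, A–G 19] → take A–F (14); add A.
MST edges: G–H, B–G, C–G, C–D, C–E, F–H, A–F; total weight 8+7+7+6+10+16+14 = 68.

68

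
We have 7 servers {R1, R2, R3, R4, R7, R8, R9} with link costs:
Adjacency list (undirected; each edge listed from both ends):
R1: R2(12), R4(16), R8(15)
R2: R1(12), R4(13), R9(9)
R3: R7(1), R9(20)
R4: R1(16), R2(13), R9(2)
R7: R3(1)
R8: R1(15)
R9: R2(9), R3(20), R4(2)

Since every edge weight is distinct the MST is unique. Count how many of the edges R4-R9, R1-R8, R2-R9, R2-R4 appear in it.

Sort edges by weight, then run Kruskal:
R3-R7 (1): add — endpoints in different components.
R4-R9 (2): add — endpoints in different components.
R2-R9 (9): add — endpoints in different components.
R1-R2 (12): add — endpoints in different components.
R2-R4 (13): skip — R4 and R2 already connected.
R1-R8 (15): add — endpoints in different components.
R1-R4 (16): skip — R4 and R1 already connected.
R3-R9 (20): add — endpoints in different components.
MST edge set: {R3-R7, R4-R9, R2-R9, R1-R2, R1-R8, R3-R9}.
Of the listed edges, {R4-R9, R1-R8, R2-R9} are in the MST → 3.

3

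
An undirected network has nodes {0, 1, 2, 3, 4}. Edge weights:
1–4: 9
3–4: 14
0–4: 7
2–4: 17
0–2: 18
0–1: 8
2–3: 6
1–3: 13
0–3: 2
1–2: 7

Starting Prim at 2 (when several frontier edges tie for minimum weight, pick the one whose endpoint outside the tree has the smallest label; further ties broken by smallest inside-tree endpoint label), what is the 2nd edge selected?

Prim's algorithm from 2:
Step 1: cheapest edge leaving the tree is 2–3 (6); add 3.
Step 2: cheapest edge leaving the tree is 0–3 (2); add 0.
Step 3: cheapest edge leaving the tree is 1–2 (7); add 1.
Step 4: cheapest edge leaving the tree is 0–4 (7); add 4.
The 2nd edge added is 0–3.

0-3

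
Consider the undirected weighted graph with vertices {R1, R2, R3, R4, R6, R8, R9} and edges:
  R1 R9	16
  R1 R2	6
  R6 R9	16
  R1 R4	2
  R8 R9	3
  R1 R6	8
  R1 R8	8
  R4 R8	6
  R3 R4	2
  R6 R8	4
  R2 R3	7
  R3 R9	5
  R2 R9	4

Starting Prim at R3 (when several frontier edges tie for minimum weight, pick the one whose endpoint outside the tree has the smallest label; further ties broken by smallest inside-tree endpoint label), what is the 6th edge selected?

R6-R8

Prim, starting at R3.
Step 1: cheapest edge leaving the tree is R3 R4 (2); add R4.
Step 2: cheapest edge leaving the tree is R1 R4 (2); add R1.
Step 3: cheapest edge leaving the tree is R3 R9 (5); add R9.
Step 4: cheapest edge leaving the tree is R8 R9 (3); add R8.
Step 5: cheapest edge leaving the tree is R2 R9 (4); add R2.
Step 6: cheapest edge leaving the tree is R6 R8 (4); add R6.
The 6th edge added is R6 R8.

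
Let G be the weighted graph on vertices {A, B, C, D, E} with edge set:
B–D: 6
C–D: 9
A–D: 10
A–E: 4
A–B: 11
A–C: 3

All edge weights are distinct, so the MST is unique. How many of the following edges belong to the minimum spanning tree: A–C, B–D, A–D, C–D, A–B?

Sort edges by weight, then run Kruskal:
A–C (3): add — endpoints in different components.
A–E (4): add — endpoints in different components.
B–D (6): add — endpoints in different components.
C–D (9): add — endpoints in different components.
MST edge set: {A–C, A–E, B–D, C–D}.
Of the listed edges, {A–C, B–D, C–D} are in the MST → 3.

3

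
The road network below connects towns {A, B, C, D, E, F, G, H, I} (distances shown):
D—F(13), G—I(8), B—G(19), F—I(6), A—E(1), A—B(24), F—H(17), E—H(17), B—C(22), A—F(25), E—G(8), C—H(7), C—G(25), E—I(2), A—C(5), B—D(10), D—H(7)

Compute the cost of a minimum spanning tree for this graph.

Kruskal's algorithm — process edges by increasing weight (ties by edge label):
A—E (1): add — endpoints in different components.
E—I (2): add — endpoints in different components.
A—C (5): add — endpoints in different components.
F—I (6): add — endpoints in different components.
C—H (7): add — endpoints in different components.
D—H (7): add — endpoints in different components.
E—G (8): add — endpoints in different components.
G—I (8): skip — G and I already connected.
B—D (10): add — endpoints in different components.
MST edges: A—E, E—I, A—C, F—I, C—H, D—H, E—G, B—D; total weight 1+2+5+6+7+7+8+10 = 46.

46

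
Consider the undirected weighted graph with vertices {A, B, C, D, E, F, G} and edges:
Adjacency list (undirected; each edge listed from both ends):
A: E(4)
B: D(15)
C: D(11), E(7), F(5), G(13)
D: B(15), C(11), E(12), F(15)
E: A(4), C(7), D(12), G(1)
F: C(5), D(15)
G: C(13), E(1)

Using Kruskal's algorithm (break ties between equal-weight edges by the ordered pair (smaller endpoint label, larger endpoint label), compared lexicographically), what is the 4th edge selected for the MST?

Kruskal: consider edges lightest-first.
E–G (1): add — endpoints in different components.
A–E (4): add — endpoints in different components.
C–F (5): add — endpoints in different components.
C–E (7): add — endpoints in different components.
C–D (11): add — endpoints in different components.
D–E (12): skip — D and E already connected.
C–G (13): skip — C and G already connected.
B–D (15): add — endpoints in different components.
The 4th edge added is C–E.

C-E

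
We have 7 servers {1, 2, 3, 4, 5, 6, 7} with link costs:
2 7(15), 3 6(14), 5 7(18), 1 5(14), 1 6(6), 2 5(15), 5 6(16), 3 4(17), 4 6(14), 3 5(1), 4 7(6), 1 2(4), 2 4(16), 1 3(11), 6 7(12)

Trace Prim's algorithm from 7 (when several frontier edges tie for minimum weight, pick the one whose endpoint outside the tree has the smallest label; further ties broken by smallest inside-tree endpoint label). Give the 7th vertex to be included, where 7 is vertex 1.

5

Prim's algorithm from 7:
Step 1: cheapest edge leaving the tree is 4 7 (6); add 4.
Step 2: cheapest edge leaving the tree is 6 7 (12); add 6.
Step 3: cheapest edge leaving the tree is 1 6 (6); add 1.
Step 4: cheapest edge leaving the tree is 1 2 (4); add 2.
Step 5: cheapest edge leaving the tree is 1 3 (11); add 3.
Step 6: cheapest edge leaving the tree is 3 5 (1); add 5.
Vertex order: 7, 4, 6, 1, 2, 3, 5. The 7th vertex is 5.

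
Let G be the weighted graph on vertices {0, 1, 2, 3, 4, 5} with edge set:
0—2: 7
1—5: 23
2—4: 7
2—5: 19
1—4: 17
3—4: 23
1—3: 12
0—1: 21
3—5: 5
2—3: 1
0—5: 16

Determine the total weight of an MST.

32

Kruskal's algorithm — process edges by increasing weight (ties by edge label):
2—3 (1): add. Components now {0} {1} {2,3} {4} {5}
3—5 (5): add. Components now {0} {1} {2,3,5} {4}
0—2 (7): add. Components now {0,2,3,5} {1} {4}
2—4 (7): add. Components now {0,2,3,4,5} {1}
1—3 (12): add. Components now {0,1,2,3,4,5}
MST edges: 2—3, 3—5, 0—2, 2—4, 1—3; total weight 1+5+7+7+12 = 32.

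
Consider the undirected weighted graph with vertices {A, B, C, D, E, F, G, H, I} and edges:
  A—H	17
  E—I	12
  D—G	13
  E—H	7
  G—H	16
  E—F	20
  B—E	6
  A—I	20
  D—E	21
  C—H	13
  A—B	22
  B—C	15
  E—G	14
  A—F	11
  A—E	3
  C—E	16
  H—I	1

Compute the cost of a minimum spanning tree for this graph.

68

Kruskal's algorithm — process edges by increasing weight (ties by edge label):
H—I (1): add — endpoints in different components.
A—E (3): add — endpoints in different components.
B—E (6): add — endpoints in different components.
E—H (7): add — endpoints in different components.
A—F (11): add — endpoints in different components.
E—I (12): skip — E and I already connected.
C—H (13): add — endpoints in different components.
D—G (13): add — endpoints in different components.
E—G (14): add — endpoints in different components.
MST edges: H—I, A—E, B—E, E—H, A—F, C—H, D—G, E—G; total weight 1+3+6+7+11+13+13+14 = 68.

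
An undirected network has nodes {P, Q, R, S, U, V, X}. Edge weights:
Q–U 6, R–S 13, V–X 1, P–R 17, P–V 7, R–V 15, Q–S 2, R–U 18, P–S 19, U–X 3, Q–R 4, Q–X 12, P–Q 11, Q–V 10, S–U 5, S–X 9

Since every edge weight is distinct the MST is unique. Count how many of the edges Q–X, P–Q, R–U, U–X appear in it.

1

Kruskal's algorithm — process edges by increasing weight (ties by edge label):
V–X (1): add. Components now {R} {U} {V,X} {S} {Q} {P}
Q–S (2): add. Components now {R} {U} {V,X} {Q,S} {P}
U–X (3): add. Components now {R} {U,V,X} {Q,S} {P}
Q–R (4): add. Components now {Q,R,S} {U,V,X} {P}
S–U (5): add. Components now {Q,R,S,U,V,X} {P}
Q–U (6): skip — U and Q already connected.
P–V (7): add. Components now {P,Q,R,S,U,V,X}
MST edge set: {V–X, Q–S, U–X, Q–R, S–U, P–V}.
Of the listed edges, {U–X} are in the MST → 1.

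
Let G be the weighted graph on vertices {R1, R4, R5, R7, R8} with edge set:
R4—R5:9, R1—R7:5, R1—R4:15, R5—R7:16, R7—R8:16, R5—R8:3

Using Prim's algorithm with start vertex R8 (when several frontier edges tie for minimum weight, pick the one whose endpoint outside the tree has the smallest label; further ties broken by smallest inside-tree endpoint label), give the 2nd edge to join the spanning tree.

R4-R5

Grow the tree from R8 using Prim:
Step 1: cheapest edge leaving the tree is R5—R8 (3); add R5.
Step 2: cheapest edge leaving the tree is R4—R5 (9); add R4.
Step 3: cheapest edge leaving the tree is R1—R4 (15); add R1.
Step 4: cheapest edge leaving the tree is R1—R7 (5); add R7.
The 2nd edge added is R4—R5.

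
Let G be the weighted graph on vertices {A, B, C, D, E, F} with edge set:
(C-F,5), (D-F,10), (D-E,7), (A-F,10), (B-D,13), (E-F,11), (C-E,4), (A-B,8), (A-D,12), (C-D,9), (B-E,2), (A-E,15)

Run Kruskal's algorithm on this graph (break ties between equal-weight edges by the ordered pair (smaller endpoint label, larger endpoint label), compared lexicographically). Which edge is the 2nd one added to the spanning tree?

C-E

Kruskal: consider edges lightest-first.
B-E (2): add — endpoints in different components.
C-E (4): add — endpoints in different components.
C-F (5): add — endpoints in different components.
D-E (7): add — endpoints in different components.
A-B (8): add — endpoints in different components.
The 2nd edge added is C-E.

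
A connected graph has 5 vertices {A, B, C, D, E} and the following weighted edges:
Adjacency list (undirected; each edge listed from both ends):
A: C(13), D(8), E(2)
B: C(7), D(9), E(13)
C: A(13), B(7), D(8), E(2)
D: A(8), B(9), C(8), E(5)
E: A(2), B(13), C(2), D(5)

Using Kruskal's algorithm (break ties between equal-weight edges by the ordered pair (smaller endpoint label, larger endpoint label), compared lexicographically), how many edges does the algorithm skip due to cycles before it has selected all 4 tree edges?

0

Kruskal: consider edges lightest-first.
A—E (2): add. Components now {A,E} {B} {C} {D}
C—E (2): add. Components now {A,C,E} {B} {D}
D—E (5): add. Components now {A,C,D,E} {B}
B—C (7): add. Components now {A,B,C,D,E}
Edges rejected before the tree was complete: 0.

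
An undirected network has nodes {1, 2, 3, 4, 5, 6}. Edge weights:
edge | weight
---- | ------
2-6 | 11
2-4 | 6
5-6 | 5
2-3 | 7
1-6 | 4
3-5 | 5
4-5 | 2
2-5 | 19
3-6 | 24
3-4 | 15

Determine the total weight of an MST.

Sort edges by weight, then run Kruskal:
4-5 (2): add. Components now {1} {2} {3} {4,5} {6}
1-6 (4): add. Components now {1,6} {2} {3} {4,5}
3-5 (5): add. Components now {1,6} {2} {3,4,5}
5-6 (5): add. Components now {1,3,4,5,6} {2}
2-4 (6): add. Components now {1,2,3,4,5,6}
MST edges: 4-5, 1-6, 3-5, 5-6, 2-4; total weight 2+4+5+5+6 = 22.

22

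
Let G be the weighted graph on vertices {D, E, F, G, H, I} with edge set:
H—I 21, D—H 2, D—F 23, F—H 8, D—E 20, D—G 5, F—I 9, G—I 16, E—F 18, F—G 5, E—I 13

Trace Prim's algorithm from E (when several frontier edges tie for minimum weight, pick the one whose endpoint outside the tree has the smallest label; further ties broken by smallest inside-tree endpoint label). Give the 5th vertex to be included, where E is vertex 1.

Grow the tree from E using Prim:
Step 1: frontier [E—I 13, E—F 18, D—E 20] → take E—I (13); add I.
Step 2: frontier [E—F 18, D—E 20, F—I 9, G—I 16, H—I 21] → take F—I (9); add F.
Step 3: frontier [D—E 20, F—G 5, F—H 8, D—F 23, G—I 16, H—I 21] → take F—G (5); add G.
Step 4: frontier [D—E 20, F—H 8, D—F 23, D—G 5, H—I 21] → take D—G (5); add D.
Step 5: frontier [D—H 2, F—H 8, H—I 21] → take D—H (2); add H.
Vertex order: E, I, F, G, D, H. The 5th vertex is D.

D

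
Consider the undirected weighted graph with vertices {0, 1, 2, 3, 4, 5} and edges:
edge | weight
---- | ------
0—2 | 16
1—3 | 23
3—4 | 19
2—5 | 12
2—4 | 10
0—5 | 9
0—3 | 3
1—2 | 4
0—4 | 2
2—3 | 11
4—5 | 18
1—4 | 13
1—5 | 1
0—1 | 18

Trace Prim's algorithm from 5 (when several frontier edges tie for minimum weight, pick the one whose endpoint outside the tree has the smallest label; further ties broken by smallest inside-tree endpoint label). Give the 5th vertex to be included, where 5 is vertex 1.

4

Grow the tree from 5 using Prim:
Step 1: frontier [1—5 1, 0—5 9, 2—5 12, 4—5 18] → take 1—5 (1); add 1.
Step 2: frontier [1—2 4, 1—4 13, 0—1 18, 1—3 23, 0—5 9, 2—5 12, 4—5 18] → take 1—2 (4); add 2.
Step 3: frontier [1—4 13, 0—1 18, 1—3 23, 2—4 10, 2—3 11, 0—2 16, 0—5 9, 4—5 18] → take 0—5 (9); add 0.
Step 4: frontier [0—4 2, 0—3 3, 1—4 13, 1—3 23, 2—4 10, 2—3 11, 4—5 18] → take 0—4 (2); add 4.
Step 5: frontier [0—3 3, 1—3 23, 2—3 11, 3—4 19] → take 0—3 (3); add 3.
Vertex order: 5, 1, 2, 0, 4, 3. The 5th vertex is 4.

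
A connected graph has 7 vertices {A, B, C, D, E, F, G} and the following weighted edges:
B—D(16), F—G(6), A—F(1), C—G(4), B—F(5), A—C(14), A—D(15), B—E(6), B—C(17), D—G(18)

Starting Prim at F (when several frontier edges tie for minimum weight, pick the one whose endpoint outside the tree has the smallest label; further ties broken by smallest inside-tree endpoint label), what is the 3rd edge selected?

Grow the tree from F using Prim:
Step 1: frontier [A—F 1, B—F 5, F—G 6] → take A—F (1); add A.
Step 2: frontier [A—C 14, A—D 15, B—F 5, F—G 6] → take B—F (5); add B.
Step 3: frontier [A—C 14, A—D 15, B—E 6, B—D 16, B—C 17, F—G 6] → take B—E (6); add E.
Step 4: frontier [A—C 14, A—D 15, B—D 16, B—C 17, F—G 6] → take F—G (6); add G.
Step 5: frontier [A—C 14, A—D 15, B—D 16, B—C 17, C—G 4, D—G 18] → take C—G (4); add C.
Step 6: frontier [A—D 15, B—D 16, D—G 18] → take A—D (15); add D.
The 3rd edge added is B—E.

B-E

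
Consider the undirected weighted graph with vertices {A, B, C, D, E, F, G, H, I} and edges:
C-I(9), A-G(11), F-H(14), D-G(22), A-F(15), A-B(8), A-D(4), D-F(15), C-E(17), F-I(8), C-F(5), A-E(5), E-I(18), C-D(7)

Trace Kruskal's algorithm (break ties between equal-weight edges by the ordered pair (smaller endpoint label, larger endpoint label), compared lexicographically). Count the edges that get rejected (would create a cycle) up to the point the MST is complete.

1

Kruskal's algorithm — process edges by increasing weight (ties by edge label):
A-D (4): add — endpoints in different components.
A-E (5): add — endpoints in different components.
C-F (5): add — endpoints in different components.
C-D (7): add — endpoints in different components.
A-B (8): add — endpoints in different components.
F-I (8): add — endpoints in different components.
C-I (9): skip — C and I already connected.
A-G (11): add — endpoints in different components.
F-H (14): add — endpoints in different components.
Edges rejected before the tree was complete: 1.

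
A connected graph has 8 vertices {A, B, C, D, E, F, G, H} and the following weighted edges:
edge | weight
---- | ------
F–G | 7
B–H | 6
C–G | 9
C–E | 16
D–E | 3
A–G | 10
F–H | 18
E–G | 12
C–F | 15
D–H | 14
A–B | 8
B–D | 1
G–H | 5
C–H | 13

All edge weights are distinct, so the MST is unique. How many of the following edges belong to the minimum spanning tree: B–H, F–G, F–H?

2

Kruskal: consider edges lightest-first.
B–D (1): add — endpoints in different components.
D–E (3): add — endpoints in different components.
G–H (5): add — endpoints in different components.
B–H (6): add — endpoints in different components.
F–G (7): add — endpoints in different components.
A–B (8): add — endpoints in different components.
C–G (9): add — endpoints in different components.
MST edge set: {B–D, D–E, G–H, B–H, F–G, A–B, C–G}.
Of the listed edges, {B–H, F–G} are in the MST → 2.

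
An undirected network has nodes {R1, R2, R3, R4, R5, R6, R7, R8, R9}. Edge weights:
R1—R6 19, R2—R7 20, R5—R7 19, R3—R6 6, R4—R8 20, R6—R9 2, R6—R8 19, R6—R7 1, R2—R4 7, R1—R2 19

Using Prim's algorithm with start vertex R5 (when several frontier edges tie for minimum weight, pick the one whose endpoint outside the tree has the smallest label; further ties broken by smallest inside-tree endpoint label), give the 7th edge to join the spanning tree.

Prim's algorithm from R5:
Step 1: cheapest edge leaving the tree is R5—R7 (19); add R7.
Step 2: cheapest edge leaving the tree is R6—R7 (1); add R6.
Step 3: cheapest edge leaving the tree is R6—R9 (2); add R9.
Step 4: cheapest edge leaving the tree is R3—R6 (6); add R3.
Step 5: cheapest edge leaving the tree is R1—R6 (19); add R1.
Step 6: cheapest edge leaving the tree is R1—R2 (19); add R2.
Step 7: cheapest edge leaving the tree is R2—R4 (7); add R4.
Step 8: cheapest edge leaving the tree is R6—R8 (19); add R8.
The 7th edge added is R2—R4.

R2-R4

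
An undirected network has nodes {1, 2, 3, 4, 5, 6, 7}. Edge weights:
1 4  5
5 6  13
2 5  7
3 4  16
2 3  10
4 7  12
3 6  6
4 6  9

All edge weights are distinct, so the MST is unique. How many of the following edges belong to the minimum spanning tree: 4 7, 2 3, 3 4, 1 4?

3

Kruskal's algorithm — process edges by increasing weight (ties by edge label):
1 4 (5): add — endpoints in different components.
3 6 (6): add — endpoints in different components.
2 5 (7): add — endpoints in different components.
4 6 (9): add — endpoints in different components.
2 3 (10): add — endpoints in different components.
4 7 (12): add — endpoints in different components.
MST edge set: {1 4, 3 6, 2 5, 4 6, 2 3, 4 7}.
Of the listed edges, {4 7, 2 3, 1 4} are in the MST → 3.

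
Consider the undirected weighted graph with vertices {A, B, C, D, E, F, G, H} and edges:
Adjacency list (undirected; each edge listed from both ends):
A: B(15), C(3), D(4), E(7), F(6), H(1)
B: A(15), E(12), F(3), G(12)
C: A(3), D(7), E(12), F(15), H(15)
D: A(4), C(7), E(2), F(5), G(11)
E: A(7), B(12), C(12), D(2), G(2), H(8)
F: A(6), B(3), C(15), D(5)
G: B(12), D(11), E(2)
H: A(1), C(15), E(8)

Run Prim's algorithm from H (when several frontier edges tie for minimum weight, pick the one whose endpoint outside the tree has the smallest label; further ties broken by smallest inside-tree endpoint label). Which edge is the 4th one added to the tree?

D-E

Prim, starting at H.
Step 1: cheapest edge leaving the tree is A–H (1); add A.
Step 2: cheapest edge leaving the tree is A–C (3); add C.
Step 3: cheapest edge leaving the tree is A–D (4); add D.
Step 4: cheapest edge leaving the tree is D–E (2); add E.
Step 5: cheapest edge leaving the tree is E–G (2); add G.
Step 6: cheapest edge leaving the tree is D–F (5); add F.
Step 7: cheapest edge leaving the tree is B–F (3); add B.
The 4th edge added is D–E.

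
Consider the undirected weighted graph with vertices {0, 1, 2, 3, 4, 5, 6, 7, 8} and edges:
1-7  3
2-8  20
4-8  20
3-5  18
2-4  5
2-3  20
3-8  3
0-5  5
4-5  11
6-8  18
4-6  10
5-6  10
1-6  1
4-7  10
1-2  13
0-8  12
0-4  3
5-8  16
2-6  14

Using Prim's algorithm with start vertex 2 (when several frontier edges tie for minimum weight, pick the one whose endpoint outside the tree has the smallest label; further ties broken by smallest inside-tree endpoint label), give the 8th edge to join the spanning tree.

3-8

Prim, starting at 2.
Step 1: cheapest edge leaving the tree is 2-4 (5); add 4.
Step 2: cheapest edge leaving the tree is 0-4 (3); add 0.
Step 3: cheapest edge leaving the tree is 0-5 (5); add 5.
Step 4: cheapest edge leaving the tree is 4-6 (10); add 6.
Step 5: cheapest edge leaving the tree is 1-6 (1); add 1.
Step 6: cheapest edge leaving the tree is 1-7 (3); add 7.
Step 7: cheapest edge leaving the tree is 0-8 (12); add 8.
Step 8: cheapest edge leaving the tree is 3-8 (3); add 3.
The 8th edge added is 3-8.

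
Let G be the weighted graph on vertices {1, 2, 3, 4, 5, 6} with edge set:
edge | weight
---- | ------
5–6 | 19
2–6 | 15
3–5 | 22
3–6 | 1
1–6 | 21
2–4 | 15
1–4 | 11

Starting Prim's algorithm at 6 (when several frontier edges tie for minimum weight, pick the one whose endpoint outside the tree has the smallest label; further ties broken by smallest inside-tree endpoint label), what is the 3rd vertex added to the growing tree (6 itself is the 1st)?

Grow the tree from 6 using Prim:
Step 1: cheapest edge leaving the tree is 3–6 (1); add 3.
Step 2: cheapest edge leaving the tree is 2–6 (15); add 2.
Step 3: cheapest edge leaving the tree is 2–4 (15); add 4.
Step 4: cheapest edge leaving the tree is 1–4 (11); add 1.
Step 5: cheapest edge leaving the tree is 5–6 (19); add 5.
Vertex order: 6, 3, 2, 4, 1, 5. The 3rd vertex is 2.

2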